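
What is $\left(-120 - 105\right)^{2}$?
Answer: $50625$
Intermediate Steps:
$\left(-120 - 105\right)^{2} = \left(-225\right)^{2} = 50625$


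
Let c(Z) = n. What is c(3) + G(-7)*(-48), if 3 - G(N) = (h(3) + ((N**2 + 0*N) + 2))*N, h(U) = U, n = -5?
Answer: -18293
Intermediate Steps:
c(Z) = -5
G(N) = 3 - N*(5 + N**2) (G(N) = 3 - (3 + ((N**2 + 0*N) + 2))*N = 3 - (3 + ((N**2 + 0) + 2))*N = 3 - (3 + (N**2 + 2))*N = 3 - (3 + (2 + N**2))*N = 3 - (5 + N**2)*N = 3 - N*(5 + N**2))
c(3) + G(-7)*(-48) = -5 + (3 - 1*(-7)**3 - 5*(-7))*(-48) = -5 + (3 - 1*(-343) + 35)*(-48) = -5 + (3 + 343 + 35)*(-48) = -5 + 381*(-48) = -5 - 18288 = -18293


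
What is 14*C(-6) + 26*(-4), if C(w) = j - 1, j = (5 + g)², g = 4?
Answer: 1016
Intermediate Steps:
j = 81 (j = (5 + 4)² = 9² = 81)
C(w) = 80 (C(w) = 81 - 1 = 80)
14*C(-6) + 26*(-4) = 14*80 + 26*(-4) = 1120 - 104 = 1016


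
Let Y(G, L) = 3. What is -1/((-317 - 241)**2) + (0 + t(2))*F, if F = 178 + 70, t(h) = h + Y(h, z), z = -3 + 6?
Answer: 386091359/311364 ≈ 1240.0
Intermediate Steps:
z = 3
t(h) = 3 + h (t(h) = h + 3 = 3 + h)
F = 248
-1/((-317 - 241)**2) + (0 + t(2))*F = -1/((-317 - 241)**2) + (0 + (3 + 2))*248 = -1/((-558)**2) + (0 + 5)*248 = -1/311364 + 5*248 = -1*1/311364 + 1240 = -1/311364 + 1240 = 386091359/311364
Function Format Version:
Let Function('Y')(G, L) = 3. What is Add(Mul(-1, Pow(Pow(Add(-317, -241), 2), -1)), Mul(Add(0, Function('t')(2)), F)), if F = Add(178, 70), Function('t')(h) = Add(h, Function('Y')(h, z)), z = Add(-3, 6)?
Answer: Rational(386091359, 311364) ≈ 1240.0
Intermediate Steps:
z = 3
Function('t')(h) = Add(3, h) (Function('t')(h) = Add(h, 3) = Add(3, h))
F = 248
Add(Mul(-1, Pow(Pow(Add(-317, -241), 2), -1)), Mul(Add(0, Function('t')(2)), F)) = Add(Mul(-1, Pow(Pow(Add(-317, -241), 2), -1)), Mul(Add(0, Add(3, 2)), 248)) = Add(Mul(-1, Pow(Pow(-558, 2), -1)), Mul(Add(0, 5), 248)) = Add(Mul(-1, Pow(311364, -1)), Mul(5, 248)) = Add(Mul(-1, Rational(1, 311364)), 1240) = Add(Rational(-1, 311364), 1240) = Rational(386091359, 311364)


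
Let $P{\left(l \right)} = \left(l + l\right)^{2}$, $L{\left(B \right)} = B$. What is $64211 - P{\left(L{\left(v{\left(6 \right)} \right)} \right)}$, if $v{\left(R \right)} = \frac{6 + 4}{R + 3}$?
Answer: $\frac{5200691}{81} \approx 64206.0$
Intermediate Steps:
$v{\left(R \right)} = \frac{10}{3 + R}$
$P{\left(l \right)} = 4 l^{2}$ ($P{\left(l \right)} = \left(2 l\right)^{2} = 4 l^{2}$)
$64211 - P{\left(L{\left(v{\left(6 \right)} \right)} \right)} = 64211 - 4 \left(\frac{10}{3 + 6}\right)^{2} = 64211 - 4 \left(\frac{10}{9}\right)^{2} = 64211 - 4 \cdot \frac{100}{81} = 64211 - \frac{400}{81} = \frac{5200691}{81}$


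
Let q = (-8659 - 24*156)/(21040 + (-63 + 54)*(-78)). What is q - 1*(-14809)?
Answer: 321964875/21742 ≈ 14808.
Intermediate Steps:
q = -12403/21742 (q = (-8659 - 3744)/(21040 - 9*(-78)) = -12403/(21040 + 702) = -12403/21742 ≈ -0.57046)
q - 1*(-14809) = -12403/21742 - 1*(-14809) = -12403/21742 + 14809 = 321964875/21742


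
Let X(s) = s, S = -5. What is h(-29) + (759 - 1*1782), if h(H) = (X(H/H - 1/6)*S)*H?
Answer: -5413/6 ≈ -902.17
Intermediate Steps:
h(H) = -25*H/6 (h(H) = ((H/H - 1/6)*(-5))*H = ((1 - 1*1/6)*(-5))*H = ((1 - 1/6)*(-5))*H = ((5/6)*(-5))*H = -25*H/6)
h(-29) + (759 - 1*1782) = -25/6*(-29) + (759 - 1*1782) = 725/6 + (759 - 1782) = 725/6 - 1023 = -5413/6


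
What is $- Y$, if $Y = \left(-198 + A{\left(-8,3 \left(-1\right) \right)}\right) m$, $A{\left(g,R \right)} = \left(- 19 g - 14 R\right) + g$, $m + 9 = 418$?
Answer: $4908$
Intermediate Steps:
$m = 409$ ($m = -9 + 418 = 409$)
$A{\left(g,R \right)} = - 18 g - 14 R$
$Y = -4908$ ($Y = \left(-198 - \left(-144 + 14 \cdot 3 \left(-1\right)\right)\right) 409 = \left(-198 + \left(144 - -42\right)\right) 409 = \left(-198 + \left(144 + 42\right)\right) 409 = \left(-198 + 186\right) 409 = \left(-12\right) 409 = -4908$)
$- Y = \left(-1\right) \left(-4908\right) = 4908$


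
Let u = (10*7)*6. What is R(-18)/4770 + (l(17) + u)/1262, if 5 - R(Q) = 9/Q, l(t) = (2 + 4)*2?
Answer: 2067581/6019740 ≈ 0.34347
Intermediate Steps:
l(t) = 12 (l(t) = 6*2 = 12)
u = 420 (u = 70*6 = 420)
R(Q) = 5 - 9/Q
R(-18)/4770 + (l(17) + u)/1262 = (5 - 9/(-18))/4770 + (12 + 420)/1262 = (5 - 9*(-1/18))*(1/4770) + 432*(1/1262) = (5 + ½)*(1/4770) + 216/631 = (11/2)*(1/4770) + 216/631 = 11/9540 + 216/631 = 2067581/6019740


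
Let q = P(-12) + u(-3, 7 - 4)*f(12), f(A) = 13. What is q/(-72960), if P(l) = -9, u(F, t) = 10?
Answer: -121/72960 ≈ -0.0016584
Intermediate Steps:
q = 121 (q = -9 + 10*13 = -9 + 130 = 121)
q/(-72960) = 121/(-72960) = 121*(-1/72960) = -121/72960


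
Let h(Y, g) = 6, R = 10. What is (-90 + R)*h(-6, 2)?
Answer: -480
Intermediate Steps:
(-90 + R)*h(-6, 2) = (-90 + 10)*6 = -80*6 = -480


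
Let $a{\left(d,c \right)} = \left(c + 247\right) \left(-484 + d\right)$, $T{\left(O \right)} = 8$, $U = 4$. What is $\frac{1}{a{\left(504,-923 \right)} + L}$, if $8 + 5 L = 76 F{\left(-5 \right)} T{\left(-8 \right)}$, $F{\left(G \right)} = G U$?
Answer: $- \frac{5}{79768} \approx -6.2682 \cdot 10^{-5}$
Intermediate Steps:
$F{\left(G \right)} = 4 G$ ($F{\left(G \right)} = G 4 = 4 G$)
$a{\left(d,c \right)} = \left(-484 + d\right) \left(247 + c\right)$ ($a{\left(d,c \right)} = \left(247 + c\right) \left(-484 + d\right) = \left(-484 + d\right) \left(247 + c\right)$)
$L = - \frac{12168}{5}$ ($L = - \frac{8}{5} + \frac{76 \cdot 4 \left(-5\right) 8}{5} = - \frac{8}{5} + \frac{76 \left(-20\right) 8}{5} = - \frac{8}{5} + \frac{\left(-1520\right) 8}{5} = - \frac{8}{5} + \frac{1}{5} \left(-12160\right) = - \frac{8}{5} - 2432 = - \frac{12168}{5} \approx -2433.6$)
$\frac{1}{a{\left(504,-923 \right)} + L} = \frac{1}{\left(-119548 - -446732 + 247 \cdot 504 - 465192\right) - \frac{12168}{5}} = \frac{1}{\left(-119548 + 446732 + 124488 - 465192\right) - \frac{12168}{5}} = \frac{1}{-13520 - \frac{12168}{5}} = \frac{1}{- \frac{79768}{5}} = - \frac{5}{79768}$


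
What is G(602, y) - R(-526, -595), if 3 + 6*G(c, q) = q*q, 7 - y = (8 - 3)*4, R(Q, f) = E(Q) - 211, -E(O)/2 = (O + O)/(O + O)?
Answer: 722/3 ≈ 240.67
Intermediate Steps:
E(O) = -2 (E(O) = -2*(O + O)/(O + O) = -2*2*O/(2*O) = -2*2*O*1/(2*O) = -2*1 = -2)
R(Q, f) = -213 (R(Q, f) = -2 - 211 = -213)
y = -13 (y = 7 - (8 - 3)*4 = 7 - 5*4 = 7 - 1*20 = 7 - 20 = -13)
G(c, q) = -½ + q²/6 (G(c, q) = -½ + (q*q)/6 = -½ + q²/6)
G(602, y) - R(-526, -595) = (-½ + (⅙)*(-13)²) - 1*(-213) = (-½ + (⅙)*169) + 213 = (-½ + 169/6) + 213 = 83/3 + 213 = 722/3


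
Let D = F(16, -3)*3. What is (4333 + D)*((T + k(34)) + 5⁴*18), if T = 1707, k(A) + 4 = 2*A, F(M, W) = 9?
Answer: 56771560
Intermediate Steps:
k(A) = -4 + 2*A
D = 27 (D = 9*3 = 27)
(4333 + D)*((T + k(34)) + 5⁴*18) = (4333 + 27)*((1707 + (-4 + 2*34)) + 5⁴*18) = 4360*((1707 + (-4 + 68)) + 625*18) = 4360*((1707 + 64) + 11250) = 4360*(1771 + 11250) = 4360*13021 = 56771560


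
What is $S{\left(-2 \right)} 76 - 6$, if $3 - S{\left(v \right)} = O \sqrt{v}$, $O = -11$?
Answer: $222 + 836 i \sqrt{2} \approx 222.0 + 1182.3 i$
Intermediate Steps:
$S{\left(v \right)} = 3 + 11 \sqrt{v}$ ($S{\left(v \right)} = 3 - - 11 \sqrt{v} = 3 + 11 \sqrt{v}$)
$S{\left(-2 \right)} 76 - 6 = \left(3 + 11 \sqrt{-2}\right) 76 - 6 = \left(3 + 11 i \sqrt{2}\right) 76 - 6 = \left(228 + 836 i \sqrt{2}\right) - 6 = 222 + 836 i \sqrt{2}$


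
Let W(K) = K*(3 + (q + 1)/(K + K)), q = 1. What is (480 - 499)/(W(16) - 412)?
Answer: 19/363 ≈ 0.052342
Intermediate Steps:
W(K) = K*(3 + 1/K) (W(K) = K*(3 + (1 + 1)/(K + K)) = K*(3 + 2/((2*K))) = K*(3 + 2*(1/(2*K))) = K*(3 + 1/K))
(480 - 499)/(W(16) - 412) = (480 - 499)/((1 + 3*16) - 412) = -19/((1 + 48) - 412) = -19/(49 - 412) = -19/(-363) = -19*(-1/363) = 19/363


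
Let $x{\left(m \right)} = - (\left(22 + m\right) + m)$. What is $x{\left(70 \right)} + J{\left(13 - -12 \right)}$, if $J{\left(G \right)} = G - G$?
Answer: $-162$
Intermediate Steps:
$J{\left(G \right)} = 0$
$x{\left(m \right)} = -22 - 2 m$ ($x{\left(m \right)} = - (22 + 2 m) = -22 - 2 m$)
$x{\left(70 \right)} + J{\left(13 - -12 \right)} = \left(-22 - 140\right) + 0 = -162 + 0 = -162$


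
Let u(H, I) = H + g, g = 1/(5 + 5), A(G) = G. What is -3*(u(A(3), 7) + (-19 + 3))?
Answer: 387/10 ≈ 38.700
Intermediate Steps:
g = ⅒ (g = 1/10 = ⅒ ≈ 0.10000)
u(H, I) = ⅒ + H (u(H, I) = H + ⅒ = ⅒ + H)
-3*(u(A(3), 7) + (-19 + 3)) = -3*((⅒ + 3) + (-19 + 3)) = -3*(31/10 - 16) = -3*(-129/10) = 387/10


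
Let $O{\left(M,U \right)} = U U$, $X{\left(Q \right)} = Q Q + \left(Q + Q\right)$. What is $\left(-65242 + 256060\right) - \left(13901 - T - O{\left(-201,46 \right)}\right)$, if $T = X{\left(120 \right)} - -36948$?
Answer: $230621$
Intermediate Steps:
$X{\left(Q \right)} = Q^{2} + 2 Q$
$O{\left(M,U \right)} = U^{2}$
$T = 51588$ ($T = 120 \left(2 + 120\right) - -36948 = 120 \cdot 122 + 36948 = 14640 + 36948 = 51588$)
$\left(-65242 + 256060\right) - \left(13901 - T - O{\left(-201,46 \right)}\right) = \left(-65242 + 256060\right) + \left(\left(51588 + 46^{2}\right) - 13901\right) = 190818 + \left(\left(51588 + 2116\right) - 13901\right) = 190818 + \left(53704 - 13901\right) = 190818 + 39803 = 230621$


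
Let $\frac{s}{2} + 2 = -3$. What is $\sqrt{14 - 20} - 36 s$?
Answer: $360 + i \sqrt{6} \approx 360.0 + 2.4495 i$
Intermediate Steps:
$s = -10$ ($s = -4 + 2 \left(-3\right) = -4 - 6 = -10$)
$\sqrt{14 - 20} - 36 s = \sqrt{14 - 20} - -360 = \sqrt{-6} + 360 = i \sqrt{6} + 360 = 360 + i \sqrt{6}$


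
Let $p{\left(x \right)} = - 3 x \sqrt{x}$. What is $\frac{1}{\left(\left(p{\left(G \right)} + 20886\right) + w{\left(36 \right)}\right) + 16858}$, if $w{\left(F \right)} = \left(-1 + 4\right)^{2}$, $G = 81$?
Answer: $\frac{1}{35566} \approx 2.8117 \cdot 10^{-5}$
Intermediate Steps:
$w{\left(F \right)} = 9$ ($w{\left(F \right)} = 3^{2} = 9$)
$p{\left(x \right)} = - 3 x^{\frac{3}{2}}$
$\frac{1}{\left(\left(p{\left(G \right)} + 20886\right) + w{\left(36 \right)}\right) + 16858} = \frac{1}{\left(\left(- 3 \cdot 81^{\frac{3}{2}} + 20886\right) + 9\right) + 16858} = \frac{1}{\left(\left(\left(-3\right) 729 + 20886\right) + 9\right) + 16858} = \frac{1}{\left(\left(-2187 + 20886\right) + 9\right) + 16858} = \frac{1}{\left(18699 + 9\right) + 16858} = \frac{1}{18708 + 16858} = \frac{1}{35566}$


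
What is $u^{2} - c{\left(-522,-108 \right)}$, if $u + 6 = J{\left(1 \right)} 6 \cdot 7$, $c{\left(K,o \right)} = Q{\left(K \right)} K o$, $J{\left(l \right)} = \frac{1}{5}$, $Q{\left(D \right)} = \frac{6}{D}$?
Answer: $\frac{16344}{25} \approx 653.76$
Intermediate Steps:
$J{\left(l \right)} = \frac{1}{5}$
$c{\left(K,o \right)} = 6 o$ ($c{\left(K,o \right)} = \frac{6}{K} K o = 6 o$)
$u = \frac{12}{5}$ ($u = -6 + \frac{1}{5} \cdot 6 \cdot 7 = -6 + \frac{6}{5} \cdot 7 = -6 + \frac{42}{5} = \frac{12}{5} \approx 2.4$)
$u^{2} - c{\left(-522,-108 \right)} = \left(\frac{12}{5}\right)^{2} - 6 \left(-108\right) = \frac{144}{25} - -648 = \frac{144}{25} + 648 = \frac{16344}{25}$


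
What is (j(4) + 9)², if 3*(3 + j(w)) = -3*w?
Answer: 4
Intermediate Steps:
j(w) = -3 - w (j(w) = -3 + (-3*w)/3 = -3 - w)
(j(4) + 9)² = ((-3 - 1*4) + 9)² = ((-3 - 4) + 9)² = (-7 + 9)² = 2² = 4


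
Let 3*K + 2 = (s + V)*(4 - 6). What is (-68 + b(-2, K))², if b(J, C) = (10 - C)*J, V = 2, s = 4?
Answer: 85264/9 ≈ 9473.8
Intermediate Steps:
K = -14/3 (K = -⅔ + ((4 + 2)*(4 - 6))/3 = -⅔ + (6*(-2))/3 = -⅔ + (⅓)*(-12) = -⅔ - 4 = -14/3 ≈ -4.6667)
b(J, C) = J*(10 - C)
(-68 + b(-2, K))² = (-68 - 2*(10 - 1*(-14/3)))² = (-68 - 2*(10 + 14/3))² = (-68 - 2*44/3)² = (-68 - 88/3)² = (-292/3)² = 85264/9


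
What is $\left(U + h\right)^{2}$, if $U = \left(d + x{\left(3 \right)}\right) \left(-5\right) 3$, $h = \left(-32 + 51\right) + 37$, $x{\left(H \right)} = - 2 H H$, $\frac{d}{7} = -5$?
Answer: $724201$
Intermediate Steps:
$d = -35$ ($d = 7 \left(-5\right) = -35$)
$x{\left(H \right)} = - 2 H^{2}$
$h = 56$ ($h = 19 + 37 = 56$)
$U = 795$ ($U = \left(-35 - 2 \cdot 3^{2}\right) \left(-5\right) 3 = \left(-35 - 18\right) \left(-5\right) 3 = \left(-53\right) \left(-5\right) 3 = 265 \cdot 3 = 795$)
$\left(U + h\right)^{2} = \left(795 + 56\right)^{2} = 851^{2} = 724201$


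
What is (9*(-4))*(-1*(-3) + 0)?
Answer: -108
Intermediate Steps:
(9*(-4))*(-1*(-3) + 0) = -36*(3 + 0) = -36*3 = -108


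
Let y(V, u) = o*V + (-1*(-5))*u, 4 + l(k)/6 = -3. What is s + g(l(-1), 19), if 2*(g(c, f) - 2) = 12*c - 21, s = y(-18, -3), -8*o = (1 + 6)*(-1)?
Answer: -1165/4 ≈ -291.25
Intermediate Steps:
o = 7/8 (o = -(1 + 6)*(-1)/8 = -7*(-1)/8 = -⅛*(-7) = 7/8 ≈ 0.87500)
l(k) = -42 (l(k) = -24 + 6*(-3) = -24 - 18 = -42)
y(V, u) = 5*u + 7*V/8 (y(V, u) = 7*V/8 + (-1*(-5))*u = 7*V/8 + 5*u = 5*u + 7*V/8)
s = -123/4 (s = 5*(-3) + (7/8)*(-18) = -15 - 63/4 = -123/4 ≈ -30.750)
g(c, f) = -17/2 + 6*c (g(c, f) = 2 + (12*c - 21)/2 = 2 + (-21 + 12*c)/2 = 2 + (-21/2 + 6*c) = -17/2 + 6*c)
s + g(l(-1), 19) = -123/4 + (-17/2 + 6*(-42)) = -123/4 + (-17/2 - 252) = -123/4 - 521/2 = -1165/4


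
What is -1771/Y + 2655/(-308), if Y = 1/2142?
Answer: -1168395111/308 ≈ -3.7935e+6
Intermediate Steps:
Y = 1/2142 ≈ 0.00046685
-1771/Y + 2655/(-308) = -1771/1/2142 + 2655/(-308) = -1771*2142 + 2655*(-1/308) = -3793482 - 2655/308 = -1168395111/308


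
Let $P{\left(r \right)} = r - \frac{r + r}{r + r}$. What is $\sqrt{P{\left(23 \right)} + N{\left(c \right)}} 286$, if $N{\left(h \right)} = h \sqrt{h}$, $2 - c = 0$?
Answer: $286 \sqrt{22 + 2 \sqrt{2}} \approx 1425.1$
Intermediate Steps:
$c = 2$ ($c = 2 - 0 = 2 + 0 = 2$)
$N{\left(h \right)} = h^{\frac{3}{2}}$
$P{\left(r \right)} = -1 + r$ ($P{\left(r \right)} = r - \frac{2 r}{2 r} = r - 2 r \frac{1}{2 r} = r - 1 = -1 + r$)
$\sqrt{P{\left(23 \right)} + N{\left(c \right)}} 286 = \sqrt{\left(-1 + 23\right) + 2^{\frac{3}{2}}} \cdot 286 = \sqrt{22 + 2 \sqrt{2}} \cdot 286 = 286 \sqrt{22 + 2 \sqrt{2}}$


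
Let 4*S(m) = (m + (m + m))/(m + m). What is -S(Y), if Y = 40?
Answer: -3/8 ≈ -0.37500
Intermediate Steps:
S(m) = 3/8 (S(m) = ((m + (m + m))/(m + m))/4 = ((m + 2*m)/((2*m)))/4 = ((3*m)*(1/(2*m)))/4 = (¼)*(3/2) = 3/8)
-S(Y) = -1*3/8 = -3/8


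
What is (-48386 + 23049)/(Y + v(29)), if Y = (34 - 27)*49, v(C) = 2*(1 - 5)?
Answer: -25337/335 ≈ -75.633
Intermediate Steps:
v(C) = -8 (v(C) = 2*(-4) = -8)
Y = 343 (Y = 7*49 = 343)
(-48386 + 23049)/(Y + v(29)) = (-48386 + 23049)/(343 - 8) = -25337/335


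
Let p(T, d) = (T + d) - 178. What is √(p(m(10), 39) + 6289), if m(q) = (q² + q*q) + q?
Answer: 2*√1590 ≈ 79.750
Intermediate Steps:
m(q) = q + 2*q² (m(q) = (q² + q²) + q = 2*q² + q = q + 2*q²)
p(T, d) = -178 + T + d
√(p(m(10), 39) + 6289) = √((-178 + 10*(1 + 2*10) + 39) + 6289) = √((-178 + 10*(1 + 20) + 39) + 6289) = √((-178 + 10*21 + 39) + 6289) = √((-178 + 210 + 39) + 6289) = √(71 + 6289) = √6360 = 2*√1590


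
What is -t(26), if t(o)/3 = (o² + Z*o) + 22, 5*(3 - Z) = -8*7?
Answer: -16008/5 ≈ -3201.6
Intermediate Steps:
Z = 71/5 (Z = 3 - (-8)*7/5 = 3 - ⅕*(-56) = 3 + 56/5 = 71/5 ≈ 14.200)
t(o) = 66 + 3*o² + 213*o/5 (t(o) = 3*((o² + 71*o/5) + 22) = 3*(22 + o² + 71*o/5) = 66 + 3*o² + 213*o/5)
-t(26) = -(66 + 3*26² + (213/5)*26) = -(66 + 3*676 + 5538/5) = -(66 + 2028 + 5538/5) = -1*16008/5 = -16008/5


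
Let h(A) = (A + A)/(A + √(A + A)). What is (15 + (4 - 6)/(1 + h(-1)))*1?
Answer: 155/11 + 4*I*√2/11 ≈ 14.091 + 0.51426*I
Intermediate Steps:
h(A) = 2*A/(A + √2*√A) (h(A) = (2*A)/(A + √(2*A)) = (2*A)/(A + √2*√A) = 2*A/(A + √2*√A))
(15 + (4 - 6)/(1 + h(-1)))*1 = (15 + (4 - 6)/(1 + 2*(-1)/(-1 + √2*√(-1))))*1 = (15 - 2/(1 + 2*(-1)/(-1 + √2*I)))*1 = (15 - 2/(1 + 2*(-1)/(-1 + I*√2)))*1 = (15 - 2/(1 - 2/(-1 + I*√2)))*1 = 15 - 2/(1 - 2/(-1 + I*√2))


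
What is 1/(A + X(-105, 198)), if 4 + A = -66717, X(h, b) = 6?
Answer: -1/66715 ≈ -1.4989e-5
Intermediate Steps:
A = -66721 (A = -4 - 66717 = -66721)
1/(A + X(-105, 198)) = 1/(-66721 + 6) = 1/(-66715) = -1/66715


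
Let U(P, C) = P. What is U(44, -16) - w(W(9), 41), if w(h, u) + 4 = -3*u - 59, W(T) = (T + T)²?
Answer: 230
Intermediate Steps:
W(T) = 4*T² (W(T) = (2*T)² = 4*T²)
w(h, u) = -63 - 3*u (w(h, u) = -4 + (-3*u - 59) = -4 + (-59 - 3*u) = -63 - 3*u)
U(44, -16) - w(W(9), 41) = 44 - (-63 - 3*41) = 44 - (-63 - 123) = 44 - 1*(-186) = 44 + 186 = 230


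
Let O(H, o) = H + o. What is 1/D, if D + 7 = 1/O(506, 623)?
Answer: -1129/7902 ≈ -0.14288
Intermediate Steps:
D = -7902/1129 (D = -7 + 1/(506 + 623) = -7 + 1/1129 = -7902/1129 ≈ -6.9991)
1/D = 1/(-7902/1129) = -1129/7902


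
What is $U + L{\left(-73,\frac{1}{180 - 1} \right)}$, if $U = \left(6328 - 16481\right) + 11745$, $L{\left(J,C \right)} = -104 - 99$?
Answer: $1389$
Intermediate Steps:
$L{\left(J,C \right)} = -203$
$U = 1592$ ($U = -10153 + 11745 = 1592$)
$U + L{\left(-73,\frac{1}{180 - 1} \right)} = 1592 - 203 = 1389$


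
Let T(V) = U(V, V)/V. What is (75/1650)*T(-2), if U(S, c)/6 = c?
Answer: 3/11 ≈ 0.27273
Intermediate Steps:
U(S, c) = 6*c
T(V) = 6 (T(V) = (6*V)/V = 6)
(75/1650)*T(-2) = (75/1650)*6 = (75*(1/1650))*6 = (1/22)*6 = 3/11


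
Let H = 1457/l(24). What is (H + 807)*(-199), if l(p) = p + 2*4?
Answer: -5428919/32 ≈ -1.6965e+5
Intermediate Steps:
l(p) = 8 + p (l(p) = p + 8 = 8 + p)
H = 1457/32 (H = 1457/(8 + 24) = 1457/32 ≈ 45.531)
(H + 807)*(-199) = (1457/32 + 807)*(-199) = (27281/32)*(-199) = -5428919/32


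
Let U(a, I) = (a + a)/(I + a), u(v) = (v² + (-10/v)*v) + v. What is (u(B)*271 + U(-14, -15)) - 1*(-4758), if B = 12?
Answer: 1285424/29 ≈ 44325.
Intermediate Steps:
u(v) = -10 + v + v² (u(v) = (v² - 10) + v = (-10 + v²) + v = -10 + v + v²)
U(a, I) = 2*a/(I + a) (U(a, I) = (2*a)/(I + a) = 2*a/(I + a))
(u(B)*271 + U(-14, -15)) - 1*(-4758) = ((-10 + 12 + 12²)*271 + 2*(-14)/(-15 - 14)) - 1*(-4758) = ((-10 + 12 + 144)*271 + 2*(-14)/(-29)) + 4758 = (146*271 + 2*(-14)*(-1/29)) + 4758 = (39566 + 28/29) + 4758 = 1147442/29 + 4758 = 1285424/29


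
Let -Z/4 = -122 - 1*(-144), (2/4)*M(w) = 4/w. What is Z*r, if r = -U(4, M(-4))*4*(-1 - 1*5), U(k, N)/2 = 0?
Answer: 0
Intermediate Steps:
M(w) = 8/w (M(w) = 2*(4/w) = 8/w)
U(k, N) = 0 (U(k, N) = 2*0 = 0)
Z = -88 (Z = -4*(-122 - 1*(-144)) = -4*(-122 + 144) = -4*22 = -88)
r = 0 (r = -0*4*(-1 - 1*5) = -0*(-1 - 5) = -0*(-6) = -1*0 = 0)
Z*r = -88*0 = 0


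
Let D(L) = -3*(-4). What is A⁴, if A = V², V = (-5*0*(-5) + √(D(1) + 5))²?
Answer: 6975757441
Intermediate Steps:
D(L) = 12
V = 17 (V = (-5*0*(-5) + √(12 + 5))² = (0*(-5) + √17)² = (0 + √17)² = (√17)² = 17)
A = 289 (A = 17² = 289)
A⁴ = 289⁴ = 6975757441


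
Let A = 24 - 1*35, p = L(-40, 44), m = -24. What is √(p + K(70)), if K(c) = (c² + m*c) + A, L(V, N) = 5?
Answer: √3214 ≈ 56.692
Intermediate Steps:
p = 5
A = -11 (A = 24 - 35 = -11)
K(c) = -11 + c² - 24*c (K(c) = (c² - 24*c) - 11 = -11 + c² - 24*c)
√(p + K(70)) = √(5 + (-11 + 70² - 24*70)) = √(5 + (-11 + 4900 - 1680)) = √(5 + 3209) = √3214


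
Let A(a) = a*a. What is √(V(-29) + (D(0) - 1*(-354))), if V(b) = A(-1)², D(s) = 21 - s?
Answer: 2*√94 ≈ 19.391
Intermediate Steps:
A(a) = a²
V(b) = 1 (V(b) = ((-1)²)² = 1² = 1)
√(V(-29) + (D(0) - 1*(-354))) = √(1 + ((21 - 1*0) - 1*(-354))) = √(1 + ((21 + 0) + 354)) = √(1 + (21 + 354)) = √(1 + 375) = √376 = 2*√94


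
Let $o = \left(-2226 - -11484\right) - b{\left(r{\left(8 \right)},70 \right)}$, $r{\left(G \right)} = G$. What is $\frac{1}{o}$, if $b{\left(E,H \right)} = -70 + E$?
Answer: $\frac{1}{9320} \approx 0.0001073$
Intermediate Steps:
$o = 9320$ ($o = \left(-2226 - -11484\right) - \left(-70 + 8\right) = \left(-2226 + 11484\right) - -62 = 9258 + 62 = 9320$)
$\frac{1}{o} = \frac{1}{9320}$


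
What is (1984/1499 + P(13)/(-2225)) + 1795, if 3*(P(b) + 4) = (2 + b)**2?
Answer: 5991126596/3335275 ≈ 1796.3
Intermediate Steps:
P(b) = -4 + (2 + b)**2/3
(1984/1499 + P(13)/(-2225)) + 1795 = (1984/1499 + (-4 + (2 + 13)**2/3)/(-2225)) + 1795 = (1984*(1/1499) + (-4 + (1/3)*15**2)*(-1/2225)) + 1795 = (1984/1499 + (-4 + (1/3)*225)*(-1/2225)) + 1795 = (1984/1499 + (-4 + 75)*(-1/2225)) + 1795 = (1984/1499 + 71*(-1/2225)) + 1795 = (1984/1499 - 71/2225) + 1795 = 4307971/3335275 + 1795 = 5991126596/3335275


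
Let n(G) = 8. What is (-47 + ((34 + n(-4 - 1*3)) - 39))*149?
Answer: -6556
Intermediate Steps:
(-47 + ((34 + n(-4 - 1*3)) - 39))*149 = (-47 + ((34 + 8) - 39))*149 = (-47 + (42 - 39))*149 = (-47 + 3)*149 = -44*149 = -6556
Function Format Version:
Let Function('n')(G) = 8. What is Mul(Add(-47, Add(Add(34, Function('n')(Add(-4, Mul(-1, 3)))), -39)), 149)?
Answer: -6556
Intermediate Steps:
Mul(Add(-47, Add(Add(34, Function('n')(Add(-4, Mul(-1, 3)))), -39)), 149) = Mul(Add(-47, Add(Add(34, 8), -39)), 149) = Mul(Add(-47, Add(42, -39)), 149) = Mul(Add(-47, 3), 149) = Mul(-44, 149) = -6556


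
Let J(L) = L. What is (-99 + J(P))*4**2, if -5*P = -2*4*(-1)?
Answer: -8048/5 ≈ -1609.6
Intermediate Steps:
P = -8/5 (P = -(-2*4)*(-1)/5 = -(-8)*(-1)/5 = -1/5*8 = -8/5 ≈ -1.6000)
(-99 + J(P))*4**2 = (-99 - 8/5)*4**2 = -503/5*16 = -8048/5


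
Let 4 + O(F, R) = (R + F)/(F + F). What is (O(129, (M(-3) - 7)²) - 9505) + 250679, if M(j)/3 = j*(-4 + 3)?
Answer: 62221993/258 ≈ 2.4117e+5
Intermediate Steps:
M(j) = -3*j (M(j) = 3*(j*(-4 + 3)) = 3*(j*(-1)) = 3*(-j) = -3*j)
O(F, R) = -4 + (F + R)/(2*F) (O(F, R) = -4 + (R + F)/(F + F) = -4 + (F + R)/((2*F)) = -4 + (F + R)*(1/(2*F)) = -4 + (F + R)/(2*F))
(O(129, (M(-3) - 7)²) - 9505) + 250679 = ((½)*((-3*(-3) - 7)² - 7*129)/129 - 9505) + 250679 = ((½)*(1/129)*((9 - 7)² - 903) - 9505) + 250679 = ((½)*(1/129)*(2² - 903) - 9505) + 250679 = ((½)*(1/129)*(4 - 903) - 9505) + 250679 = ((½)*(1/129)*(-899) - 9505) + 250679 = (-899/258 - 9505) + 250679 = -2453189/258 + 250679 = 62221993/258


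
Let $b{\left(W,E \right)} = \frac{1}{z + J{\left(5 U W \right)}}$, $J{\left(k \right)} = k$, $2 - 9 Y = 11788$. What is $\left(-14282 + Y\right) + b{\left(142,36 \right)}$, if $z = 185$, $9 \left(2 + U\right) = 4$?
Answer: $- \frac{1161181181}{74475} \approx -15592.0$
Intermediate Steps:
$U = - \frac{14}{9}$ ($U = -2 + \frac{1}{9} \cdot 4 = -2 + \frac{4}{9} = - \frac{14}{9} \approx -1.5556$)
$Y = - \frac{11786}{9}$ ($Y = \frac{2}{9} - \frac{11788}{9} = - \frac{11786}{9} \approx -1309.6$)
$b{\left(W,E \right)} = \frac{1}{185 - \frac{70 W}{9}}$ ($b{\left(W,E \right)} = \frac{1}{185 + 5 \left(- \frac{14}{9}\right) W} = \frac{1}{185 - \frac{70 W}{9}}$)
$\left(-14282 + Y\right) + b{\left(142,36 \right)} = \left(-14282 - \frac{11786}{9}\right) - \frac{9}{-1665 + 70 \cdot 142} = - \frac{140324}{9} - \frac{9}{-1665 + 9940} = - \frac{140324}{9} - \frac{9}{8275} = - \frac{1161181181}{74475}$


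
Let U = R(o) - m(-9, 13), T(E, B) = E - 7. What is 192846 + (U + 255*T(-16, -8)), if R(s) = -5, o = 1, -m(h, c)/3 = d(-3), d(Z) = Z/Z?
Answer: 186979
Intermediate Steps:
d(Z) = 1
m(h, c) = -3 (m(h, c) = -3*1 = -3)
T(E, B) = -7 + E
U = -2 (U = -5 - 1*(-3) = -5 + 3 = -2)
192846 + (U + 255*T(-16, -8)) = 192846 + (-2 + 255*(-7 - 16)) = 192846 + (-2 + 255*(-23)) = 192846 + (-2 - 5865) = 192846 - 5867 = 186979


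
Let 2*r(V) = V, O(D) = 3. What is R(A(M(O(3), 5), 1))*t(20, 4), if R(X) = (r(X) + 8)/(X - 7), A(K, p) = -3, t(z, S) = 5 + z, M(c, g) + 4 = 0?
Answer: -65/4 ≈ -16.250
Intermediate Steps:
r(V) = V/2
M(c, g) = -4 (M(c, g) = -4 + 0 = -4)
R(X) = (8 + X/2)/(-7 + X) (R(X) = (X/2 + 8)/(X - 7) = (8 + X/2)/(-7 + X))
R(A(M(O(3), 5), 1))*t(20, 4) = ((16 - 3)/(2*(-7 - 3)))*(5 + 20) = ((½)*13/(-10))*25 = ((½)*(-⅒)*13)*25 = -13/20*25 = -65/4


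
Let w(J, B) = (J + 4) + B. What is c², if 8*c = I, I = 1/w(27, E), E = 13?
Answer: 1/123904 ≈ 8.0708e-6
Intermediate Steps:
w(J, B) = 4 + B + J (w(J, B) = (4 + J) + B = 4 + B + J)
I = 1/44 (I = 1/(4 + 13 + 27) = 1/44 ≈ 0.022727)
c = 1/352 (c = (⅛)*(1/44) = 1/352 ≈ 0.0028409)
c² = (1/352)² = 1/123904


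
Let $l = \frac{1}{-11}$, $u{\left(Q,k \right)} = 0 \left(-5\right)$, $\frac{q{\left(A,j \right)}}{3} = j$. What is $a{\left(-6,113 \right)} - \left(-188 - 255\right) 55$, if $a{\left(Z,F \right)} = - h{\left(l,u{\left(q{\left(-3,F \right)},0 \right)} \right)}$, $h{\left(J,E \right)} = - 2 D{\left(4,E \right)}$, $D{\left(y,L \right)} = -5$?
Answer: $24355$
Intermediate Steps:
$q{\left(A,j \right)} = 3 j$
$u{\left(Q,k \right)} = 0$
$l = - \frac{1}{11} \approx -0.090909$
$h{\left(J,E \right)} = 10$ ($h{\left(J,E \right)} = \left(-2\right) \left(-5\right) = 10$)
$a{\left(Z,F \right)} = -10$ ($a{\left(Z,F \right)} = \left(-1\right) 10 = -10$)
$a{\left(-6,113 \right)} - \left(-188 - 255\right) 55 = -10 - \left(-188 - 255\right) 55 = -10 - \left(-443\right) 55 = -10 - -24365 = -10 + 24365 = 24355$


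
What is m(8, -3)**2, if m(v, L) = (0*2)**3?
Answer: 0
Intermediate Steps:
m(v, L) = 0 (m(v, L) = 0**3 = 0)
m(8, -3)**2 = 0**2 = 0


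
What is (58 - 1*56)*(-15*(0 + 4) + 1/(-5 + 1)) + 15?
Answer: -211/2 ≈ -105.50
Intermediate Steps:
(58 - 1*56)*(-15*(0 + 4) + 1/(-5 + 1)) + 15 = (58 - 56)*(-15*4 + 1/(-4)) + 15 = 2*(-3*20 - 1/4) + 15 = 2*(-60 - 1/4) + 15 = 2*(-241/4) + 15 = -241/2 + 15 = -211/2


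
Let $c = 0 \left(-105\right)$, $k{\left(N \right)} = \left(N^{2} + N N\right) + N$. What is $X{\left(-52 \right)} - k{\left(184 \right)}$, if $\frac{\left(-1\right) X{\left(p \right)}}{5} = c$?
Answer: $-67896$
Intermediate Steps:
$k{\left(N \right)} = N + 2 N^{2}$ ($k{\left(N \right)} = \left(N^{2} + N^{2}\right) + N = 2 N^{2} + N = N + 2 N^{2}$)
$c = 0$
$X{\left(p \right)} = 0$ ($X{\left(p \right)} = \left(-5\right) 0 = 0$)
$X{\left(-52 \right)} - k{\left(184 \right)} = 0 - 184 \left(1 + 2 \cdot 184\right) = 0 - 184 \left(1 + 368\right) = 0 - 184 \cdot 369 = 0 - 67896 = -67896$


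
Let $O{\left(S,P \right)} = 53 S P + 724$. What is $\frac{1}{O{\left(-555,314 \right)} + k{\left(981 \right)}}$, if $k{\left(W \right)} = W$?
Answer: $- \frac{1}{9234605} \approx -1.0829 \cdot 10^{-7}$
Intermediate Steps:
$O{\left(S,P \right)} = 724 + 53 P S$ ($O{\left(S,P \right)} = 53 P S + 724 = 724 + 53 P S$)
$\frac{1}{O{\left(-555,314 \right)} + k{\left(981 \right)}} = \frac{1}{\left(724 + 53 \cdot 314 \left(-555\right)\right) + 981} = \frac{1}{\left(724 - 9236310\right) + 981} = \frac{1}{-9235586 + 981} = \frac{1}{-9234605} = - \frac{1}{9234605}$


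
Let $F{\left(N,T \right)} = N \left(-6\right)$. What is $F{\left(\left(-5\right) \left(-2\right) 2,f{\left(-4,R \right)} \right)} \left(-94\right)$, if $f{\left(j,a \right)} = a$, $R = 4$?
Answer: $11280$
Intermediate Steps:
$F{\left(N,T \right)} = - 6 N$
$F{\left(\left(-5\right) \left(-2\right) 2,f{\left(-4,R \right)} \right)} \left(-94\right) = - 6 \left(-5\right) \left(-2\right) 2 \left(-94\right) = - 6 \cdot 10 \cdot 2 \left(-94\right) = \left(-6\right) 20 \left(-94\right) = \left(-120\right) \left(-94\right) = 11280$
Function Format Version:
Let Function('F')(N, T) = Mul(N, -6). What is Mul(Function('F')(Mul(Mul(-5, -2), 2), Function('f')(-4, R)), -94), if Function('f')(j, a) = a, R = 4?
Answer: 11280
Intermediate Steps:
Function('F')(N, T) = Mul(-6, N)
Mul(Function('F')(Mul(Mul(-5, -2), 2), Function('f')(-4, R)), -94) = Mul(Mul(-6, Mul(Mul(-5, -2), 2)), -94) = Mul(Mul(-6, Mul(10, 2)), -94) = Mul(Mul(-6, 20), -94) = Mul(-120, -94) = 11280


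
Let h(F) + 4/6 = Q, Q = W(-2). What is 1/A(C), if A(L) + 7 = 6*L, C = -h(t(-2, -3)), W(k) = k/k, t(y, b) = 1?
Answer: -1/9 ≈ -0.11111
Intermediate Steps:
W(k) = 1
Q = 1
h(F) = 1/3 (h(F) = -2/3 + 1 = 1/3)
C = -1/3 (C = -1*1/3 = -1/3 ≈ -0.33333)
A(L) = -7 + 6*L
1/A(C) = 1/(-7 + 6*(-1/3)) = 1/(-7 - 2) = 1/(-9) = -1/9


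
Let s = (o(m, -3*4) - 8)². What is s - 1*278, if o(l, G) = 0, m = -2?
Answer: -214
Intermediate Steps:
s = 64 (s = (0 - 8)² = (-8)² = 64)
s - 1*278 = 64 - 1*278 = 64 - 278 = -214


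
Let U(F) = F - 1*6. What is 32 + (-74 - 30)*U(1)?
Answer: 552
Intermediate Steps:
U(F) = -6 + F (U(F) = F - 6 = -6 + F)
32 + (-74 - 30)*U(1) = 32 + (-74 - 30)*(-6 + 1) = 32 - 104*(-5) = 32 + 520 = 552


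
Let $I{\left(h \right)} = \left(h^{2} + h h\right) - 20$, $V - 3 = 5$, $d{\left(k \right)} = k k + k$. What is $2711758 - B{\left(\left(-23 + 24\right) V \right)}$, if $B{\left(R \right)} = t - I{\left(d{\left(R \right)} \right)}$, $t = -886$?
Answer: $2722992$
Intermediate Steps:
$d{\left(k \right)} = k + k^{2}$ ($d{\left(k \right)} = k^{2} + k = k + k^{2}$)
$V = 8$ ($V = 3 + 5 = 8$)
$I{\left(h \right)} = -20 + 2 h^{2}$ ($I{\left(h \right)} = \left(h^{2} + h^{2}\right) - 20 = 2 h^{2} - 20 = -20 + 2 h^{2}$)
$B{\left(R \right)} = -866 - 2 R^{2} \left(1 + R\right)^{2}$ ($B{\left(R \right)} = -886 - \left(-20 + 2 \left(R \left(1 + R\right)\right)^{2}\right) = -886 - \left(-20 + 2 R^{2} \left(1 + R\right)^{2}\right) = -866 - 2 R^{2} \left(1 + R\right)^{2}$)
$2711758 - B{\left(\left(-23 + 24\right) V \right)} = 2711758 - \left(-866 - 2 \left(\left(-23 + 24\right) 8\right)^{2} \left(1 + \left(-23 + 24\right) 8\right)^{2}\right) = 2711758 - \left(-866 - 2 \left(1 \cdot 8\right)^{2} \left(1 + 1 \cdot 8\right)^{2}\right) = 2711758 - \left(-866 - 2 \cdot 8^{2} \left(1 + 8\right)^{2}\right) = 2711758 - \left(-866 - 128 \cdot 9^{2}\right) = 2711758 - \left(-866 - 128 \cdot 81\right) = 2711758 - \left(-866 - 10368\right) = 2711758 - -11234 = 2711758 + 11234 = 2722992$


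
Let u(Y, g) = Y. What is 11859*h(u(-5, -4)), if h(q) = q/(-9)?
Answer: 19765/3 ≈ 6588.3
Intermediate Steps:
h(q) = -q/9 (h(q) = q*(-1/9) = -q/9)
11859*h(u(-5, -4)) = 11859*(-1/9*(-5)) = 11859*(5/9) = 19765/3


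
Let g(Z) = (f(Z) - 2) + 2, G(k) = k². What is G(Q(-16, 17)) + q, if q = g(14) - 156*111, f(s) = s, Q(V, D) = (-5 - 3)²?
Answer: -13206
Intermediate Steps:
Q(V, D) = 64 (Q(V, D) = (-8)² = 64)
g(Z) = Z (g(Z) = (Z - 2) + 2 = (-2 + Z) + 2 = Z)
q = -17302 (q = 14 - 156*111 = 14 - 17316 = -17302)
G(Q(-16, 17)) + q = 64² - 17302 = 4096 - 17302 = -13206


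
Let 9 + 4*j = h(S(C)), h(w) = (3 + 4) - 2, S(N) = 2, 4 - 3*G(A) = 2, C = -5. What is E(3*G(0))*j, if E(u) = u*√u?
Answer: -2*√2 ≈ -2.8284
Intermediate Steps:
G(A) = ⅔ (G(A) = 4/3 - ⅓*2 = 4/3 - ⅔ = ⅔)
h(w) = 5 (h(w) = 7 - 2 = 5)
E(u) = u^(3/2)
j = -1 (j = -9/4 + (¼)*5 = -9/4 + 5/4 = -1)
E(3*G(0))*j = (3*(⅔))^(3/2)*(-1) = 2^(3/2)*(-1) = (2*√2)*(-1) = -2*√2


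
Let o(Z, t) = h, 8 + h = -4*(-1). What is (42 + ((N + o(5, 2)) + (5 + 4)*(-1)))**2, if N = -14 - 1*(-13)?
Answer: 784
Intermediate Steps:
h = -4 (h = -8 - 4*(-1) = -8 + 4 = -4)
o(Z, t) = -4
N = -1 (N = -14 + 13 = -1)
(42 + ((N + o(5, 2)) + (5 + 4)*(-1)))**2 = (42 + ((-1 - 4) + (5 + 4)*(-1)))**2 = (42 + (-5 + 9*(-1)))**2 = (42 + (-5 - 9))**2 = (42 - 14)**2 = 28**2 = 784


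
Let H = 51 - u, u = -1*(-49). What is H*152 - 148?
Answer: 156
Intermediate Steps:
u = 49
H = 2 (H = 51 - 1*49 = 51 - 49 = 2)
H*152 - 148 = 2*152 - 148 = 304 - 148 = 156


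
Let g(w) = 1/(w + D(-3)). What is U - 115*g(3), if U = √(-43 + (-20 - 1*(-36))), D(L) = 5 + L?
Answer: -23 + 3*I*√3 ≈ -23.0 + 5.1962*I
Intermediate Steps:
g(w) = 1/(2 + w) (g(w) = 1/(w + (5 - 3)) = 1/(w + 2) = 1/(2 + w))
U = 3*I*√3 (U = √(-43 + (-20 + 36)) = √(-43 + 16) = √(-27) = 3*I*√3 ≈ 5.1962*I)
U - 115*g(3) = 3*I*√3 - 115/(2 + 3) = 3*I*√3 - 115/5 = 3*I*√3 - 115*⅕ = 3*I*√3 - 23 = -23 + 3*I*√3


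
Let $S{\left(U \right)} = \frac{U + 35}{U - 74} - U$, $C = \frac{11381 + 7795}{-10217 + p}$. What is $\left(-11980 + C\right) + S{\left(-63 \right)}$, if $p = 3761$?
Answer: $- \frac{439279132}{36853} \approx -11920.0$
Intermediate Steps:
$C = - \frac{799}{269}$ ($C = \frac{11381 + 7795}{-10217 + 3761} = \frac{19176}{-6456} = 19176 \left(- \frac{1}{6456}\right) = - \frac{799}{269} \approx -2.9703$)
$S{\left(U \right)} = - U + \frac{35 + U}{-74 + U}$ ($S{\left(U \right)} = \frac{35 + U}{-74 + U} - U = - U + \frac{35 + U}{-74 + U}$)
$\left(-11980 + C\right) + S{\left(-63 \right)} = \left(-11980 - \frac{799}{269}\right) + \frac{35 - \left(-63\right)^{2} + 75 \left(-63\right)}{-74 - 63} = - \frac{3223419}{269} + \frac{35 - 3969 - 4725}{-137} = - \frac{3223419}{269} - \frac{35 - 3969 - 4725}{137} = - \frac{3223419}{269} - - \frac{8659}{137} = - \frac{3223419}{269} + \frac{8659}{137} = - \frac{439279132}{36853}$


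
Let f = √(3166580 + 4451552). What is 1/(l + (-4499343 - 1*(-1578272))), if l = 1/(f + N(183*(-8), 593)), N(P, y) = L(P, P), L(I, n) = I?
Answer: -15992384667892/46714891069947504387 - 2*√1904533/46714891069947504387 ≈ -3.4234e-7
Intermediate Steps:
f = 2*√1904533 (f = √7618132 = 2*√1904533 ≈ 2760.1)
N(P, y) = P
l = 1/(-1464 + 2*√1904533) (l = 1/(2*√1904533 + 183*(-8)) = 1/(2*√1904533 - 1464) = 1/(-1464 + 2*√1904533) ≈ 0.00077155)
1/(l + (-4499343 - 1*(-1578272))) = 1/((366/1368709 + √1904533/2737418) + (-4499343 - 1*(-1578272))) = 1/((366/1368709 + √1904533/2737418) + (-4499343 + 1578272)) = 1/((366/1368709 + √1904533/2737418) - 2921071) = 1/(-3998096166973/1368709 + √1904533/2737418)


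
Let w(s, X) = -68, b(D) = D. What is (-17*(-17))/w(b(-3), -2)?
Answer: -17/4 ≈ -4.2500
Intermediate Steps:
(-17*(-17))/w(b(-3), -2) = -17*(-17)/(-68) = 289*(-1/68) = -17/4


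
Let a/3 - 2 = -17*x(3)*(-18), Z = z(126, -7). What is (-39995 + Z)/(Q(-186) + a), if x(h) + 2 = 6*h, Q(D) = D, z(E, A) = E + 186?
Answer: -39683/14508 ≈ -2.7352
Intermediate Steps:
z(E, A) = 186 + E
Z = 312 (Z = 186 + 126 = 312)
x(h) = -2 + 6*h
a = 14694 (a = 6 + 3*(-17*(-2 + 6*3)*(-18)) = 6 + 3*(-17*(-2 + 18)*(-18)) = 6 + 3*(-17*16*(-18)) = 6 + 3*(-272*(-18)) = 6 + 3*4896 = 6 + 14688 = 14694)
(-39995 + Z)/(Q(-186) + a) = (-39995 + 312)/(-186 + 14694) = -39683/14508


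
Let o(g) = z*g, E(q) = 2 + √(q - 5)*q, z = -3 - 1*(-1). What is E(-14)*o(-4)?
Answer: 16 - 112*I*√19 ≈ 16.0 - 488.2*I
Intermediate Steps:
z = -2 (z = -3 + 1 = -2)
E(q) = 2 + q*√(-5 + q) (E(q) = 2 + √(-5 + q)*q = 2 + q*√(-5 + q))
o(g) = -2*g
E(-14)*o(-4) = (2 - 14*√(-5 - 14))*(-2*(-4)) = (2 - 14*I*√19)*8 = 16 - 112*I*√19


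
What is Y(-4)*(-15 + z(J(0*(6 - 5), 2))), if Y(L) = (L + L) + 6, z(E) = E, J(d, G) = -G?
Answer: 34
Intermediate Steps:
Y(L) = 6 + 2*L (Y(L) = 2*L + 6 = 6 + 2*L)
Y(-4)*(-15 + z(J(0*(6 - 5), 2))) = (6 + 2*(-4))*(-15 - 1*2) = (6 - 8)*(-15 - 2) = -2*(-17) = 34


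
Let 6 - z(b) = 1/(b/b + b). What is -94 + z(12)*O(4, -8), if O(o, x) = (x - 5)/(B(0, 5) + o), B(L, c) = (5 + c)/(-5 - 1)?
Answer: -127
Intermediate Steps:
B(L, c) = -⅚ - c/6 (B(L, c) = (5 + c)/(-6) = (5 + c)*(-⅙) = -⅚ - c/6)
z(b) = 6 - 1/(1 + b) (z(b) = 6 - 1/(b/b + b) = 6 - 1/(1 + b))
O(o, x) = (-5 + x)/(-5/3 + o) (O(o, x) = (x - 5)/((-⅚ - ⅙*5) + o) = (-5 + x)/((-⅚ - ⅚) + o) = (-5 + x)/(-5/3 + o))
-94 + z(12)*O(4, -8) = -94 + ((5 + 6*12)/(1 + 12))*(3*(-5 - 8)/(-5 + 3*4)) = -94 + ((5 + 72)/13)*(3*(-13)/(-5 + 12)) = -94 + ((1/13)*77)*(3*(-13)/7) = -94 + 77*(3*(⅐)*(-13))/13 = -94 + (77/13)*(-39/7) = -94 - 33 = -127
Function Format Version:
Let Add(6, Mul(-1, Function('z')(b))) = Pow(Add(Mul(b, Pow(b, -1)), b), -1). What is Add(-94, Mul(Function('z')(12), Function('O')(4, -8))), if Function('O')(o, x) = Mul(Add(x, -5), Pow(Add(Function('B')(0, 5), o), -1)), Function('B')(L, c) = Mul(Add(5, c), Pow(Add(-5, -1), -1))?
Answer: -127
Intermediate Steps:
Function('B')(L, c) = Add(Rational(-5, 6), Mul(Rational(-1, 6), c)) (Function('B')(L, c) = Mul(Add(5, c), Pow(-6, -1)) = Mul(Add(5, c), Rational(-1, 6)) = Add(Rational(-5, 6), Mul(Rational(-1, 6), c)))
Function('z')(b) = Add(6, Mul(-1, Pow(Add(1, b), -1))) (Function('z')(b) = Add(6, Mul(-1, Pow(Add(Mul(b, Pow(b, -1)), b), -1))) = Add(6, Mul(-1, Pow(Add(1, b), -1))))
Function('O')(o, x) = Mul(Pow(Add(Rational(-5, 3), o), -1), Add(-5, x)) (Function('O')(o, x) = Mul(Add(x, -5), Pow(Add(Add(Rational(-5, 6), Mul(Rational(-1, 6), 5)), o), -1)) = Mul(Add(-5, x), Pow(Add(Add(Rational(-5, 6), Rational(-5, 6)), o), -1)) = Mul(Add(-5, x), Pow(Add(Rational(-5, 3), o), -1)) = Mul(Pow(Add(Rational(-5, 3), o), -1), Add(-5, x)))
Add(-94, Mul(Function('z')(12), Function('O')(4, -8))) = Add(-94, Mul(Mul(Pow(Add(1, 12), -1), Add(5, Mul(6, 12))), Mul(3, Pow(Add(-5, Mul(3, 4)), -1), Add(-5, -8)))) = Add(-94, Mul(Mul(Pow(13, -1), Add(5, 72)), Mul(3, Pow(Add(-5, 12), -1), -13))) = Add(-94, Mul(Mul(Rational(1, 13), 77), Mul(3, Pow(7, -1), -13))) = Add(-94, Mul(Rational(77, 13), Mul(3, Rational(1, 7), -13))) = Add(-94, Mul(Rational(77, 13), Rational(-39, 7))) = Add(-94, -33) = -127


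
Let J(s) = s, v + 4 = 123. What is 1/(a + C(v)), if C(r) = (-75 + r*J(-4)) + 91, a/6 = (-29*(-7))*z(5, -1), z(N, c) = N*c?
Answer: -1/6550 ≈ -0.00015267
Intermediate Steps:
v = 119 (v = -4 + 123 = 119)
a = -6090 (a = 6*((-29*(-7))*(5*(-1))) = 6*(203*(-5)) = 6*(-1015) = -6090)
C(r) = 16 - 4*r (C(r) = (-75 + r*(-4)) + 91 = (-75 - 4*r) + 91 = 16 - 4*r)
1/(a + C(v)) = 1/(-6090 + (16 - 4*119)) = 1/(-6090 + (16 - 476)) = 1/(-6090 - 460) = 1/(-6550) = -1/6550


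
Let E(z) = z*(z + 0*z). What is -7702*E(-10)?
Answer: -770200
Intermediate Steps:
E(z) = z² (E(z) = z*(z + 0) = z*z = z²)
-7702*E(-10) = -7702*(-10)² = -7702*100 = -770200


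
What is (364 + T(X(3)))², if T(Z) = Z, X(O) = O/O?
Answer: 133225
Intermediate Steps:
X(O) = 1
(364 + T(X(3)))² = (364 + 1)² = 365² = 133225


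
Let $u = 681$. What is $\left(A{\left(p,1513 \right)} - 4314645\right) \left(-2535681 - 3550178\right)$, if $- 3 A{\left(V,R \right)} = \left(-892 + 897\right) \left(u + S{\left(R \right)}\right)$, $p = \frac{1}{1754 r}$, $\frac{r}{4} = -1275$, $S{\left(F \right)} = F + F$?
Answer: $\frac{78887764711730}{3} \approx 2.6296 \cdot 10^{13}$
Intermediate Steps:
$S{\left(F \right)} = 2 F$
$r = -5100$ ($r = 4 \left(-1275\right) = -5100$)
$p = - \frac{1}{8945400}$ ($p = \frac{1}{1754 \left(-5100\right)} = \frac{1}{1754} \left(- \frac{1}{5100}\right) = - \frac{1}{8945400} \approx -1.1179 \cdot 10^{-7}$)
$A{\left(V,R \right)} = -1135 - \frac{10 R}{3}$ ($A{\left(V,R \right)} = - \frac{\left(-892 + 897\right) \left(681 + 2 R\right)}{3} = - \frac{5 \left(681 + 2 R\right)}{3} = - \frac{3405 + 10 R}{3} = -1135 - \frac{10 R}{3}$)
$\left(A{\left(p,1513 \right)} - 4314645\right) \left(-2535681 - 3550178\right) = \left(\left(-1135 - \frac{15130}{3}\right) - 4314645\right) \left(-2535681 - 3550178\right) = \left(\left(-1135 - \frac{15130}{3}\right) - 4314645\right) \left(-6085859\right) = \left(- \frac{18535}{3} - 4314645\right) \left(-6085859\right) = \left(- \frac{12962470}{3}\right) \left(-6085859\right) = \frac{78887764711730}{3}$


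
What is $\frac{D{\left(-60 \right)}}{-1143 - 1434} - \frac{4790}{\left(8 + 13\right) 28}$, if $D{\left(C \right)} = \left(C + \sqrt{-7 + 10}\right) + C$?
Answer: $- \frac{2045545}{252546} - \frac{\sqrt{3}}{2577} \approx -8.1004$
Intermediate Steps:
$D{\left(C \right)} = \sqrt{3} + 2 C$ ($D{\left(C \right)} = \left(C + \sqrt{3}\right) + C = \sqrt{3} + 2 C$)
$\frac{D{\left(-60 \right)}}{-1143 - 1434} - \frac{4790}{\left(8 + 13\right) 28} = \frac{\sqrt{3} + 2 \left(-60\right)}{-1143 - 1434} - \frac{4790}{\left(8 + 13\right) 28} = \frac{\sqrt{3} - 120}{-2577} - \frac{4790}{21 \cdot 28} = \left(-120 + \sqrt{3}\right) \left(- \frac{1}{2577}\right) - \frac{4790}{588} = \left(\frac{40}{859} - \frac{\sqrt{3}}{2577}\right) - \frac{2395}{294} = - \frac{2045545}{252546} - \frac{\sqrt{3}}{2577}$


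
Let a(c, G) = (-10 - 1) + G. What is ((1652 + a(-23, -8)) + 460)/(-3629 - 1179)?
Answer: -2093/4808 ≈ -0.43532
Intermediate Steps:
a(c, G) = -11 + G
((1652 + a(-23, -8)) + 460)/(-3629 - 1179) = ((1652 + (-11 - 8)) + 460)/(-3629 - 1179) = ((1652 - 19) + 460)/(-4808) = (1633 + 460)*(-1/4808) = 2093*(-1/4808) = -2093/4808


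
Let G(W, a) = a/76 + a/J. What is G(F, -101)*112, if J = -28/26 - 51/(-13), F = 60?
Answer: -2898700/703 ≈ -4123.3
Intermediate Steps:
J = 37/13 (J = -28*1/26 - 51*(-1/13) = -14/13 + 51/13 = 37/13 ≈ 2.8462)
G(W, a) = 1025*a/2812 (G(W, a) = a/76 + a/(37/13) = a*(1/76) + a*(13/37) = a/76 + 13*a/37 = 1025*a/2812)
G(F, -101)*112 = ((1025/2812)*(-101))*112 = -103525/2812*112 = -2898700/703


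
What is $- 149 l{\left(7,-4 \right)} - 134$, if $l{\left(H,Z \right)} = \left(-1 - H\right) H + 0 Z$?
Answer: $8210$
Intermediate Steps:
$l{\left(H,Z \right)} = H \left(-1 - H\right)$ ($l{\left(H,Z \right)} = H \left(-1 - H\right) + 0 = H \left(-1 - H\right)$)
$- 149 l{\left(7,-4 \right)} - 134 = - 149 \left(\left(-1\right) 7 \left(1 + 7\right)\right) - 134 = - 149 \left(\left(-1\right) 7 \cdot 8\right) - 134 = \left(-149\right) \left(-56\right) - 134 = 8344 - 134 = 8210$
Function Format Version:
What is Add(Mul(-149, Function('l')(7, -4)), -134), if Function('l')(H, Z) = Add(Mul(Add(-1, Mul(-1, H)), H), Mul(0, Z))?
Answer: 8210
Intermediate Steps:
Function('l')(H, Z) = Mul(H, Add(-1, Mul(-1, H))) (Function('l')(H, Z) = Add(Mul(H, Add(-1, Mul(-1, H))), 0) = Mul(H, Add(-1, Mul(-1, H))))
Add(Mul(-149, Function('l')(7, -4)), -134) = Add(Mul(-149, Mul(-1, 7, Add(1, 7))), -134) = Add(Mul(-149, Mul(-1, 7, 8)), -134) = Add(Mul(-149, -56), -134) = Add(8344, -134) = 8210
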